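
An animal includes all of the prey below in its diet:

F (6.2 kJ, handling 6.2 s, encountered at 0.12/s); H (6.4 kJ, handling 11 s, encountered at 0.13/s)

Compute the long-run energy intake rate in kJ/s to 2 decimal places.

R = Σλ_iE_i / (1 + Σλ_ih_i)
Numerator: 0.12×6.2 + 0.13×6.4 = 1.576
Denominator: 1 + 0.12×6.2 + 0.13×11 = 3.174
R = 1.576/3.174 = 0.4965 kJ/s

0.50 kJ/s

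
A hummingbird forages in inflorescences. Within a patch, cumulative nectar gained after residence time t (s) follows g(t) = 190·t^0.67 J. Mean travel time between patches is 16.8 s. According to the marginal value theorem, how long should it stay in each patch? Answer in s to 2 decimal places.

34.11 s

Maximise g(t)/(T+t): set derivative to zero → g'(t)(T+t) = g(t).
g'(t) = 0.67·190·t^-0.33. Setting 0.67·190·t^-0.33 = 190·t^0.67/(16.8+t) gives 0.67(16.8+t) = t, so 0.33·t = 0.67×16.8.
t* = 0.67×16.8/0.33 = 34.11 s.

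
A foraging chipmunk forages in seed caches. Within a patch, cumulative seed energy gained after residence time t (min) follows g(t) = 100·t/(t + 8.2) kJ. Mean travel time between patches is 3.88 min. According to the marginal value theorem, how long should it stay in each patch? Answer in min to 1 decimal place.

By the marginal value theorem, leave when the instantaneous gain rate g'(t) equals the habitat-wide average g(t)/(T + t).
g'(t) = 100·8.2/(t + 8.2)². Setting 100·8.2/(t+8.2)² = 100t/[(t+8.2)(3.88+t)] gives 8.2(3.88+t) = t(t+8.2), so t² = 8.2×3.88 = 31.82.
t* = √31.82 = 5.641 min.

5.6 min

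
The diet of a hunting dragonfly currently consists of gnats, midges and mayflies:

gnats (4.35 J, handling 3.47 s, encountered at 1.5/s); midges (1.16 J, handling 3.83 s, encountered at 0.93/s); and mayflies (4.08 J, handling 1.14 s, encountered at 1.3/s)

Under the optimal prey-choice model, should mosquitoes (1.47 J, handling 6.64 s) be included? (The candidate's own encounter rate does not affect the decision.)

On gnats, midges and mayflies alone, R = ΣλE/(1+Σλh) = 12.91/11.25 = 1.147 J/s.
Profitability of mosquitoes: 1.47/6.64 = 0.2214 J/s.
Since 0.2214 < R, time spent handling mosquitoes is better spent searching.

No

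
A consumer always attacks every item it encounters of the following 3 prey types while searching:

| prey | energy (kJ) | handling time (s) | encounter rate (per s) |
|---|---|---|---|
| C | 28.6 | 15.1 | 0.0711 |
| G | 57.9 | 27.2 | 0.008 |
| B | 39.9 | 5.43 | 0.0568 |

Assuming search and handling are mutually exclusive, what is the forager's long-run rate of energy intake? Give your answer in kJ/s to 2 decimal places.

R = (0.0711×28.6 + 0.008×57.9 + 0.0568×39.9) / (1 + 0.0711×15.1 + 0.008×27.2 + 0.0568×5.43) = 4.763/2.6 = 1.832 kJ/s.

1.83 kJ/s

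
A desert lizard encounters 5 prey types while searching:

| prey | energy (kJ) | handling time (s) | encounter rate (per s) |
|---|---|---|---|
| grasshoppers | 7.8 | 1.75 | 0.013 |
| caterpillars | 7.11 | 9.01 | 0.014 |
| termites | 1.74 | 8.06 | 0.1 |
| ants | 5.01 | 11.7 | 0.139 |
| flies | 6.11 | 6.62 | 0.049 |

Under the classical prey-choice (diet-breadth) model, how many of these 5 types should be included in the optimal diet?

Profitabilities (E/h, kJ/s): grasshoppers 4.46, flies 0.923, caterpillars 0.789, ants 0.428, termites 0.216. Add prey in this order while the next type's profitability exceeds the intake rate on those already taken.
Rate on top 1: 0.09914. flies: 0.923 > 0.09914 → include.
Rate on top 2: 0.2975. caterpillars: 0.789 > 0.2975 → include.
Rate on top 3: 0.3396. ants: 0.428 > 0.3396 → include.
Rate on top 4: 0.3861. termites: 0.216 < 0.3861 → exclude; stop.
Optimal diet: grasshoppers, flies, caterpillars, ants — 4 of 5 types.

4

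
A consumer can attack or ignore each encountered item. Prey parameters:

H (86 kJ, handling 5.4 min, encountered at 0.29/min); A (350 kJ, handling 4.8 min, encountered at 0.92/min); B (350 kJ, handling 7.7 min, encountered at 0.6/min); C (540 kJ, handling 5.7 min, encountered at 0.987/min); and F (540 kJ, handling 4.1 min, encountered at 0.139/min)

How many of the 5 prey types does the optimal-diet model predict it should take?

2

E/h in descending order: F 132, C 94.7, A 72.9, B 45.5, H 15.9 kJ/min. The optimal diet is the largest prefix of this list for which every included type satisfies E_i/h_i > R on the types above it.
Rate on top 1: 47.81. C: 94.7 > 47.81 → include.
Rate on top 2: 84.5. A: 72.9 < 84.5 → exclude; stop.
Optimal diet: F, C — 2 of 5 types.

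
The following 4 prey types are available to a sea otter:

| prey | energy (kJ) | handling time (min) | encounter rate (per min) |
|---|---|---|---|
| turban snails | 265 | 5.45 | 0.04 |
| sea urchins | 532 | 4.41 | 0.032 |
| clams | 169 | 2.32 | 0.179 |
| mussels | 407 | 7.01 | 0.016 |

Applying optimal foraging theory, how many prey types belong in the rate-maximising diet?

Rank by E/h (kJ/min): sea urchins 121, clams 72.8, mussels 58.1, turban snails 48.6. Include each in turn until the next type's E/h falls below the running intake rate.
Rate on top 1: 14.92. clams: 72.8 > 14.92 → include.
Rate on top 2: 30.37. mussels: 58.1 > 30.37 → include.
Rate on top 3: 32.24. turban snails: 48.6 > 32.24 → include.
Optimal diet: sea urchins, clams, mussels, turban snails — 4 of 4 types.

4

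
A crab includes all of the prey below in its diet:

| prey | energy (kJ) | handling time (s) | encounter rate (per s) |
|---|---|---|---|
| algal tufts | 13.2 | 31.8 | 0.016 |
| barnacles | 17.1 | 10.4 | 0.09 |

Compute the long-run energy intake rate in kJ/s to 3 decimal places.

0.716 kJ/s

Energy encountered per unit search time: 0.016×13.2 + 0.09×17.1 = 1.75 kJ/s.
Handling time per unit search time: 0.016×31.8 + 0.09×10.4 = 1.445.
Rate = 1.75/(1 + 1.445) = 0.7159 kJ/s.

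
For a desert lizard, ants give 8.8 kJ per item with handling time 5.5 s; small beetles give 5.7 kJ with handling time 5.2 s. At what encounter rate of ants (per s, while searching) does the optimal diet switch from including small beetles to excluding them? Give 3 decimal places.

0.396 per s

Drop small beetles once their profitability E₂/h₂ falls below the rate achievable on ants alone: E₂/h₂ = λE₁/(1 + λh₁).
Solve for λ: λE₁h₂ = E₂(1 + λh₁) → λ(E₁h₂ − E₂h₁) = E₂ → λ = E₂/(E₁h₂ − E₂h₁).
λ = 5.7/(8.8×5.2 − 5.7×5.5) = 5.7/14.41 = 0.3956 per s.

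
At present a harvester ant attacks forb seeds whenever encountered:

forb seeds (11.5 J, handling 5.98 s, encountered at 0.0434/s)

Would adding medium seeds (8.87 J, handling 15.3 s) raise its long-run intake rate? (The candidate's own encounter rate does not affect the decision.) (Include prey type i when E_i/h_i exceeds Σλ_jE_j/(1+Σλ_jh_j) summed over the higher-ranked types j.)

Current rate: (0.0434×11.5)/(1 + 0.0434×5.98) = 0.3963 J/s.
Profitability of medium seeds: 8.87/15.3 = 0.5797 J/s.
Since 0.5797 > R, including medium seeds increases the long-run rate.

Yes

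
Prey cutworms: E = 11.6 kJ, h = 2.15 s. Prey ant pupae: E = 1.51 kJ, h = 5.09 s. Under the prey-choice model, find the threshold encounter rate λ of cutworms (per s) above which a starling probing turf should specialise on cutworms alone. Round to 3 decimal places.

At the threshold, the rate on cutworms alone equals the profitability of ant pupae: λ·11.6/(1 + λ·2.15) = 1.51/5.09 = 0.2967.
Rearranging, λ(11.6 − 0.2967×2.15) = 0.2967, so λ = 0.2967/10.96 = 0.02706 per s.

0.027 per s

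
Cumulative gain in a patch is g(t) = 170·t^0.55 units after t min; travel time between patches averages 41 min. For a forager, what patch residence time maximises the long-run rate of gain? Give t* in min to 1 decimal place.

50.1 min

Maximise g(t)/(T+t): set derivative to zero → g'(t)(T+t) = g(t).
g'(t) = 0.55·170·t^-0.45. Setting 0.55·170·t^-0.45 = 170·t^0.55/(41+t) gives 0.55(41+t) = t, so 0.45·t = 0.55×41.
t* = 0.55×41/0.45 = 50.11 min.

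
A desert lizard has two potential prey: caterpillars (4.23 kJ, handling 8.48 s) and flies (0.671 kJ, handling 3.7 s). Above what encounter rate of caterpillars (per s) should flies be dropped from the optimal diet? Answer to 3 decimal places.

0.067 per s

At the threshold, the rate on caterpillars alone equals the profitability of flies: λ·4.23/(1 + λ·8.48) = 0.671/3.7 = 0.1814.
Rearranging, λ(4.23 − 0.1814×8.48) = 0.1814, so λ = 0.1814/2.692 = 0.06736 per s.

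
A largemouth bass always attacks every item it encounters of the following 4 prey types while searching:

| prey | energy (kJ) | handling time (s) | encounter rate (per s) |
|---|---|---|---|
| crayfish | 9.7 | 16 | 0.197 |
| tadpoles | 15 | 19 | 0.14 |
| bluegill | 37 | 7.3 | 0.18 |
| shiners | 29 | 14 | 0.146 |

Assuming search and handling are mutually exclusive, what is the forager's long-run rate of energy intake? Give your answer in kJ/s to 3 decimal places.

1.466 kJ/s

Energy encountered per unit search time: 0.197×9.7 + 0.14×15 + 0.18×37 + 0.146×29 = 14.9 kJ/s.
Handling time per unit search time: 0.197×16 + 0.14×19 + 0.18×7.3 + 0.146×14 = 9.17.
Rate = 14.9/(1 + 9.17) = 1.466 kJ/s.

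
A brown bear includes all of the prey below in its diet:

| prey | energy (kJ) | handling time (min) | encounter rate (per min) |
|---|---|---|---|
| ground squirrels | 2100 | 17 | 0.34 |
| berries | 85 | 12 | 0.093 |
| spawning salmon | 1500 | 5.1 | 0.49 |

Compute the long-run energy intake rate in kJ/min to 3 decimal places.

R = Σλ_iE_i / (1 + Σλ_ih_i)
Numerator: 0.34×2100 + 0.093×85 + 0.49×1500 = 1457
Denominator: 1 + 0.34×17 + 0.093×12 + 0.49×5.1 = 10.39
R = 1457/10.39 = 140.2 kJ/min

140.154 kJ/min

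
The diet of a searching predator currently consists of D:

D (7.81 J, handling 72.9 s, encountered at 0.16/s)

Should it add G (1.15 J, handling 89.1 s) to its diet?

Intake rate on the current diet: R = (0.16×7.81) / (1 + 0.16×72.9) = 1.25/12.66 = 0.09867 J/s.
G: E/h = 1.15/89.1 = 0.01291 J/s.
0.01291 < 0.09867, so adding G would lower the average — exclude it.

No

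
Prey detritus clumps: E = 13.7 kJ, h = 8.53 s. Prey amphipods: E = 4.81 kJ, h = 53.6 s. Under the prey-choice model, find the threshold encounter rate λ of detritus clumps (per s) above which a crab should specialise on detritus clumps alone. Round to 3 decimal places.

The zero-one rule: include amphipods iff E₂/h₂ > λE₁/(1+λh₁). Equality gives the switch point.
λE₁h₂ = E₂ + λE₂h₁ ⇒ λ = E₂/(E₁h₂ − E₂h₁) = 4.81/(734.3 − 41.03) = 0.006938 per s.

0.007 per s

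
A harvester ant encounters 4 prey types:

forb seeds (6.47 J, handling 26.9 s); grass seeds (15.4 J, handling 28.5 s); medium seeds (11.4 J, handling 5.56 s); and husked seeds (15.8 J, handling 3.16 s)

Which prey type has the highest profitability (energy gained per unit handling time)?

husked seeds

In descending order of E/h:
husked seeds: 15.8/3.16 = 5 J/s
medium seeds: 11.4/5.56 = 2.05 J/s
grass seeds: 15.4/28.5 = 0.54 J/s
forb seeds: 6.47/26.9 = 0.241 J/s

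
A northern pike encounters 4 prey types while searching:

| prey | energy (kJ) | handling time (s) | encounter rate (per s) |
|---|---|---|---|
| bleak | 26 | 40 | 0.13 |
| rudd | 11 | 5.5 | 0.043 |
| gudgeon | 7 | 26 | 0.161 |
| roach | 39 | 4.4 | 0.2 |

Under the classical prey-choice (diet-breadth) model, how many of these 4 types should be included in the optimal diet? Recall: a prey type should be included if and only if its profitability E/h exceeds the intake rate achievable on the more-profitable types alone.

1

E/h in descending order: roach 8.86, rudd 2, bleak 0.65, gudgeon 0.269 kJ/s. The optimal diet is the largest prefix of this list for which every included type satisfies E_i/h_i > R on the types above it.
Rate on top 1: 4.149. rudd: 2 < 4.149 → exclude; stop.
Optimal diet: roach — 1 of 4 types.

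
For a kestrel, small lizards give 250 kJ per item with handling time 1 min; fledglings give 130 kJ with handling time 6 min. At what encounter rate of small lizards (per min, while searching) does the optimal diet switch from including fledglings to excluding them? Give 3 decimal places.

The zero-one rule: include fledglings iff E₂/h₂ > λE₁/(1+λh₁). Equality gives the switch point.
λE₁h₂ = E₂ + λE₂h₁ ⇒ λ = E₂/(E₁h₂ − E₂h₁) = 130/(1500 − 130) = 0.09489 per min.

0.095 per min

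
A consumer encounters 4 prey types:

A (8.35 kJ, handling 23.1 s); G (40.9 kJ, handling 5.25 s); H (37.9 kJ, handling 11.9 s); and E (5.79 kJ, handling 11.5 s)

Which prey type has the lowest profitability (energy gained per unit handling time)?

A

In descending order of E/h:
G: 40.9/5.25 = 7.79 kJ/s
H: 37.9/11.9 = 3.18 kJ/s
E: 5.79/11.5 = 0.503 kJ/s
A: 8.35/23.1 = 0.361 kJ/s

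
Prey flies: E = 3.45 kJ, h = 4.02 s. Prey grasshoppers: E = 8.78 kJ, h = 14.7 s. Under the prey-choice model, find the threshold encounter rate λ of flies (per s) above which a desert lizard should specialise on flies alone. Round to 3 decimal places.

0.569 per s

Drop grasshoppers once their profitability E₂/h₂ falls below the rate achievable on flies alone: E₂/h₂ = λE₁/(1 + λh₁).
Solve for λ: λE₁h₂ = E₂(1 + λh₁) → λ(E₁h₂ − E₂h₁) = E₂ → λ = E₂/(E₁h₂ − E₂h₁).
λ = 8.78/(3.45×14.7 − 8.78×4.02) = 8.78/15.42 = 0.5694 per s.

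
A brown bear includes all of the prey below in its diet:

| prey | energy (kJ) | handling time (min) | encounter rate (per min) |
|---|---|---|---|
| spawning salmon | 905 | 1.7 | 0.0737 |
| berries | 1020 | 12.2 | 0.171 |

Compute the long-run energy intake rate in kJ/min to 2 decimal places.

75.08 kJ/min

R = Σλ_iE_i / (1 + Σλ_ih_i)
Numerator: 0.0737×905 + 0.171×1020 = 241.1
Denominator: 1 + 0.0737×1.7 + 0.171×12.2 = 3.211
R = 241.1/3.211 = 75.08 kJ/min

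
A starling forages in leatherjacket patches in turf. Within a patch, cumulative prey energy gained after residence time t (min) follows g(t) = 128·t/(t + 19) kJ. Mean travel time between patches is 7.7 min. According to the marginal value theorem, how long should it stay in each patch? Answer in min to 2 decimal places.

12.10 min

Optimal t* satisfies g'(t*) = g(t*)/(T + t*).
g'(t) = 128·19/(t + 19)². Setting 128·19/(t+19)² = 128t/[(t+19)(7.7+t)] gives 19(7.7+t) = t(t+19), so t² = 19×7.7 = 146.3.
t* = √146.3 = 12.1 min.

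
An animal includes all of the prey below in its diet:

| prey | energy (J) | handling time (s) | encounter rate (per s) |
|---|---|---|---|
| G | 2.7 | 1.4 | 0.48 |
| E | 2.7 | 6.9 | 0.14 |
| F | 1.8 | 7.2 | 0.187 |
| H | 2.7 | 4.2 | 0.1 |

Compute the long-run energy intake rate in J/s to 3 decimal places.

Energy encountered per unit search time: 0.48×2.7 + 0.14×2.7 + 0.187×1.8 + 0.1×2.7 = 2.281 J/s.
Handling time per unit search time: 0.48×1.4 + 0.14×6.9 + 0.187×7.2 + 0.1×4.2 = 3.404.
Rate = 2.281/(1 + 3.404) = 0.5178 J/s.

0.518 J/s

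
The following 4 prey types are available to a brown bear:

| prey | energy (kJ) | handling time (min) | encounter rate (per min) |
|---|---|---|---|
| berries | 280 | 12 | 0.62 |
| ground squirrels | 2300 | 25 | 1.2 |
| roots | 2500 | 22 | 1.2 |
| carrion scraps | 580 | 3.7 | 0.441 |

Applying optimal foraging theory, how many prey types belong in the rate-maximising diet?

Profitabilities (E/h, kJ/min): carrion scraps 157, roots 114, ground squirrels 92, berries 23.3. Add prey in this order while the next type's profitability exceeds the intake rate on those already taken.
Rate on top 1: 97.19. roots: 114 > 97.19 → include.
Rate on top 2: 112.1. ground squirrels: 92 < 112.1 → exclude; stop.
Optimal diet: carrion scraps, roots — 2 of 4 types.

2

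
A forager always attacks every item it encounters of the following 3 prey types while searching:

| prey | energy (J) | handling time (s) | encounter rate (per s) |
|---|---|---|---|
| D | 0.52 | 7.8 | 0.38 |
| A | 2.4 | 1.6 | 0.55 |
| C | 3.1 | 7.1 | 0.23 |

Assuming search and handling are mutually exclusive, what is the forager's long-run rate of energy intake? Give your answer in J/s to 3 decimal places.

0.344 J/s

R = (0.38×0.52 + 0.55×2.4 + 0.23×3.1) / (1 + 0.38×7.8 + 0.55×1.6 + 0.23×7.1) = 2.231/6.477 = 0.3444 J/s.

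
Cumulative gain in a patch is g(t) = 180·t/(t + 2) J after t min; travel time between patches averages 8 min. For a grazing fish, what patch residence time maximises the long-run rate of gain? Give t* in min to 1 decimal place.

4.0 min

Optimal t* satisfies g'(t*) = g(t*)/(T + t*).
g'(t) = 180·2/(t + 2)². Setting 180·2/(t+2)² = 180t/[(t+2)(8+t)] gives 2(8+t) = t(t+2), so t² = 2×8 = 16.
t* = √16 = 4 min.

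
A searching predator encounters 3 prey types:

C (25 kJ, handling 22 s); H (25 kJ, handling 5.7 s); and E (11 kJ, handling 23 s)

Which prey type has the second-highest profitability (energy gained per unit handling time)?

C

In descending order of E/h:
H: 25/5.7 = 4.39 kJ/s
C: 25/22 = 1.14 kJ/s
E: 11/23 = 0.478 kJ/s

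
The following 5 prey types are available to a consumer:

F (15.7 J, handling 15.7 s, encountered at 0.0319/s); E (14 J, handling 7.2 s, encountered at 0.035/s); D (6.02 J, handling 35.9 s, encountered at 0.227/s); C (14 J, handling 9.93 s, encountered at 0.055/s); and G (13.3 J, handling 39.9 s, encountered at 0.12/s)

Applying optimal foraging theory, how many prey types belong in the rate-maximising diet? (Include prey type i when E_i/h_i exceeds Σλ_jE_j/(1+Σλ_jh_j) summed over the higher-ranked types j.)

E/h in descending order: E 1.94, C 1.41, F 1, G 0.333, D 0.168 J/s. The optimal diet is the largest prefix of this list for which every included type satisfies E_i/h_i > R on the types above it.
Rate on top 1: 0.3914. C: 1.41 > 0.3914 → include.
Rate on top 2: 0.7007. F: 1 > 0.7007 → include.
Rate on top 3: 0.7659. G: 0.333 < 0.7659 → exclude; stop.
Optimal diet: E, C, F — 3 of 5 types.

3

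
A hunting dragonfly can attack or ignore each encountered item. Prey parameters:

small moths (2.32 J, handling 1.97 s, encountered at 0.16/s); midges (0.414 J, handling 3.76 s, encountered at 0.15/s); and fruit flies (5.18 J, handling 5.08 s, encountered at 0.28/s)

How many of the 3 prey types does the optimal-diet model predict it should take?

2

Profitabilities (E/h, J/s): small moths 1.18, fruit flies 1.02, midges 0.11. Add prey in this order while the next type's profitability exceeds the intake rate on those already taken.
Rate on top 1: 0.2822. fruit flies: 1.02 > 0.2822 → include.
Rate on top 2: 0.6654. midges: 0.11 < 0.6654 → exclude; stop.
Optimal diet: small moths, fruit flies — 2 of 3 types.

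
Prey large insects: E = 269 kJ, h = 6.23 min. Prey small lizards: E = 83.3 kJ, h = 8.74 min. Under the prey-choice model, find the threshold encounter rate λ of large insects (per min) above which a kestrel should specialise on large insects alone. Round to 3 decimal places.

0.045 per min

At the threshold, the rate on large insects alone equals the profitability of small lizards: λ·269/(1 + λ·6.23) = 83.3/8.74 = 9.531.
Rearranging, λ(269 − 9.531×6.23) = 9.531, so λ = 9.531/209.6 = 0.04547 per min.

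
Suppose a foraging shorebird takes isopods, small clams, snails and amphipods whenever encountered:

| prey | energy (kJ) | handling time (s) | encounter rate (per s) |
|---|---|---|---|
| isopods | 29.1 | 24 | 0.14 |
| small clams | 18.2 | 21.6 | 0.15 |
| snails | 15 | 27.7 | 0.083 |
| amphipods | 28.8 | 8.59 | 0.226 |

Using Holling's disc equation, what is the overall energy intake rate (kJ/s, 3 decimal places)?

R = Σλ_iE_i / (1 + Σλ_ih_i)
Numerator: 0.14×29.1 + 0.15×18.2 + 0.083×15 + 0.226×28.8 = 14.56
Denominator: 1 + 0.14×24 + 0.15×21.6 + 0.083×27.7 + 0.226×8.59 = 11.84
R = 14.56/11.84 = 1.229 kJ/s

1.229 kJ/s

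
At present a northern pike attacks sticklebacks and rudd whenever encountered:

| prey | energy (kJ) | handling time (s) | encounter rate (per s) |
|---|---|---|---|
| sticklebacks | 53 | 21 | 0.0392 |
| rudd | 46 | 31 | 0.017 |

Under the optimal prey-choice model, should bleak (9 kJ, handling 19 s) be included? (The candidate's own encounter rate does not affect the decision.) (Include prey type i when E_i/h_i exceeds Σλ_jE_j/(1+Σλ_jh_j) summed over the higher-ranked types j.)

No

Current rate: (0.0392×53 + 0.017×46)/(1 + 0.0392×21 + 0.017×31) = 1.217 kJ/s.
Profitability of bleak: 9/19 = 0.4737 kJ/s.
Since 0.4737 < R, time spent handling bleak is better spent searching.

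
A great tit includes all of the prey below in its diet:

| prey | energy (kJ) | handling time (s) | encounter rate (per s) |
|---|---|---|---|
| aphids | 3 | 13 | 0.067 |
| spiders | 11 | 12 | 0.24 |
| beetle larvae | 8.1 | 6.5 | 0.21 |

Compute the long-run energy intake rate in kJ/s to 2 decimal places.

0.74 kJ/s

Energy encountered per unit search time: 0.067×3 + 0.24×11 + 0.21×8.1 = 4.542 kJ/s.
Handling time per unit search time: 0.067×13 + 0.24×12 + 0.21×6.5 = 5.116.
Rate = 4.542/(1 + 5.116) = 0.7426 kJ/s.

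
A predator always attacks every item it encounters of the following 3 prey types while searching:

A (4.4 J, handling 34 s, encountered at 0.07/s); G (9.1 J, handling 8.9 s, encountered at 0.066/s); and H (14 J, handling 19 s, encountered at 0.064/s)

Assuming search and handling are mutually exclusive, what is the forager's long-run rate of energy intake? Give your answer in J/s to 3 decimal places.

0.348 J/s

R = Σλ_iE_i / (1 + Σλ_ih_i)
Numerator: 0.07×4.4 + 0.066×9.1 + 0.064×14 = 1.805
Denominator: 1 + 0.07×34 + 0.066×8.9 + 0.064×19 = 5.183
R = 1.805/5.183 = 0.3481 J/s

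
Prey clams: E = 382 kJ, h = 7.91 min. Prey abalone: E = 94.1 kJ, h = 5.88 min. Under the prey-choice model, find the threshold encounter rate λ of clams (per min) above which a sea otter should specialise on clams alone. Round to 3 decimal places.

0.063 per min

At the threshold, the rate on clams alone equals the profitability of abalone: λ·382/(1 + λ·7.91) = 94.1/5.88 = 16.
Rearranging, λ(382 − 16×7.91) = 16, so λ = 16/255.4 = 0.06266 per min.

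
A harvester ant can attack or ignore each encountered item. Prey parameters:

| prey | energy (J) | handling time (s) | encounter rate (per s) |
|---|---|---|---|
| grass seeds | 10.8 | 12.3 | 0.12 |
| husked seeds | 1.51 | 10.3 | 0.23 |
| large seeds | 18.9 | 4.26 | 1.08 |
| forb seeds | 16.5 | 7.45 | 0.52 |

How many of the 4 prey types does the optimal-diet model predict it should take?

1

E/h in descending order: large seeds 4.44, forb seeds 2.21, grass seeds 0.878, husked seeds 0.147 J/s. The optimal diet is the largest prefix of this list for which every included type satisfies E_i/h_i > R on the types above it.
Rate on top 1: 3.644. forb seeds: 2.21 < 3.644 → exclude; stop.
Optimal diet: large seeds — 1 of 4 types.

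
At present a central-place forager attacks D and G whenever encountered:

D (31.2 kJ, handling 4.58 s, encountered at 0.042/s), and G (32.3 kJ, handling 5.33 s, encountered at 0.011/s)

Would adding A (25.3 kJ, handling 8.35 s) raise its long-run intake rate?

Yes

Intake rate on the current diet: R = (0.042×31.2 + 0.011×32.3) / (1 + 0.042×4.58 + 0.011×5.33) = 1.666/1.251 = 1.332 kJ/s.
Profitability of A: 25.3/8.35 = 3.03 kJ/s.
Since 3.03 > R, including A increases the long-run rate.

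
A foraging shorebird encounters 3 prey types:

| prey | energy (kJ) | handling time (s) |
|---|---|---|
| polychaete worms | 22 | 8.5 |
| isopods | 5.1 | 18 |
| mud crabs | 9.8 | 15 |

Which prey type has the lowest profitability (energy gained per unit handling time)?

isopods

Profitability E/h (kJ/s): polychaete worms = 22/8.5 = 2.59, isopods = 5.1/18 = 0.283, mud crabs = 9.8/15 = 0.653.
Ranked: polychaete worms > mud crabs > isopods.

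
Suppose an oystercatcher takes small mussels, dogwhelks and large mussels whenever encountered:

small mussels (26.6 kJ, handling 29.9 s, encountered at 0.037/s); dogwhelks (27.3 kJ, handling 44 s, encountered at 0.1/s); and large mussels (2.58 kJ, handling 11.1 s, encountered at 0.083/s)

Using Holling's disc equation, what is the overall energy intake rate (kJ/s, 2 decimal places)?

R = (0.037×26.6 + 0.1×27.3 + 0.083×2.58) / (1 + 0.037×29.9 + 0.1×44 + 0.083×11.1) = 3.928/7.428 = 0.5289 kJ/s.

0.53 kJ/s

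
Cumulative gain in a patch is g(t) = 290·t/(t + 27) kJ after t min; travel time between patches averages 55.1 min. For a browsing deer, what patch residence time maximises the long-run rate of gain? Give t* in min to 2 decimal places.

Maximise g(t)/(T+t): set derivative to zero → g'(t)(T+t) = g(t).
g'(t) = 290·27/(t + 27)². Setting 290·27/(t+27)² = 290t/[(t+27)(55.1+t)] gives 27(55.1+t) = t(t+27), so t² = 27×55.1 = 1488.
t* = √1488 = 38.57 min.

38.57 min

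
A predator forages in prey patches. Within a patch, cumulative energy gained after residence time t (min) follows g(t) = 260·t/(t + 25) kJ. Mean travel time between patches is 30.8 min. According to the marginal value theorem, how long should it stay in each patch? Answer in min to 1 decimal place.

27.7 min

Optimal t* satisfies g'(t*) = g(t*)/(T + t*).
g'(t) = 260·25/(t + 25)². Setting 260·25/(t+25)² = 260t/[(t+25)(30.8+t)] gives 25(30.8+t) = t(t+25), so t² = 25×30.8 = 770.
t* = √770 = 27.75 min.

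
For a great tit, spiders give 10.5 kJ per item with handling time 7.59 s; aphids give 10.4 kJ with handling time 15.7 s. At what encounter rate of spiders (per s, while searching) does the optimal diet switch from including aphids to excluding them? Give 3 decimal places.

At the threshold, the rate on spiders alone equals the profitability of aphids: λ·10.5/(1 + λ·7.59) = 10.4/15.7 = 0.6624.
Rearranging, λ(10.5 − 0.6624×7.59) = 0.6624, so λ = 0.6624/5.472 = 0.1211 per s.

0.121 per s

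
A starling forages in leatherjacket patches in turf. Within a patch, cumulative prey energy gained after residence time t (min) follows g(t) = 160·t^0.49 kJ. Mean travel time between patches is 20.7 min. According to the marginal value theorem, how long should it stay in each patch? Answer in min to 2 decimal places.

Maximise g(t)/(T+t): set derivative to zero → g'(t)(T+t) = g(t).
g'(t) = 0.49·160·t^-0.51. Setting 0.49·160·t^-0.51 = 160·t^0.49/(20.7+t) gives 0.49(20.7+t) = t, so 0.51·t = 0.49×20.7.
t* = 0.49×20.7/0.51 = 19.89 min.

19.89 min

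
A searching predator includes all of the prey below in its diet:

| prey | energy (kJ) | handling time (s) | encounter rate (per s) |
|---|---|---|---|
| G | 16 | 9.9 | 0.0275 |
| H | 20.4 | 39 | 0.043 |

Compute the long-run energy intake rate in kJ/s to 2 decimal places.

R = Σλ_iE_i / (1 + Σλ_ih_i)
Numerator: 0.0275×16 + 0.043×20.4 = 1.317
Denominator: 1 + 0.0275×9.9 + 0.043×39 = 2.949
R = 1.317/2.949 = 0.4466 kJ/s

0.45 kJ/s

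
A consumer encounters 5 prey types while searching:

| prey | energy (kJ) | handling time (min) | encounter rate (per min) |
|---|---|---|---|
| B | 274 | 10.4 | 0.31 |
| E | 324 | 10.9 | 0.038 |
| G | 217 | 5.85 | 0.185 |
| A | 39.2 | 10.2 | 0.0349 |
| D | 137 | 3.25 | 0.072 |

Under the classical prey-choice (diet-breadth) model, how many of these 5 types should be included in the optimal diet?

Profitabilities (E/h, kJ/min): D 42.2, G 37.1, E 29.7, B 26.3, A 3.84. Add prey in this order while the next type's profitability exceeds the intake rate on those already taken.
Rate on top 1: 7.994. G: 37.1 > 7.994 → include.
Rate on top 2: 21.59. E: 29.7 > 21.59 → include.
Rate on top 3: 22.82. B: 26.3 > 22.82 → include.
Rate on top 4: 24.73. A: 3.84 < 24.73 → exclude; stop.
Optimal diet: D, G, E, B — 4 of 5 types.

4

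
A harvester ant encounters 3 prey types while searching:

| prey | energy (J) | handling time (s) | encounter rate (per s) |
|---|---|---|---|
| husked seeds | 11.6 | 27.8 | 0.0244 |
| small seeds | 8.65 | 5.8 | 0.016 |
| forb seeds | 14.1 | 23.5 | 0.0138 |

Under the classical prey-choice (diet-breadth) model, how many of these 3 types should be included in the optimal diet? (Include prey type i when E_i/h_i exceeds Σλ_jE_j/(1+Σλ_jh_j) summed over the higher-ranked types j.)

3

Profitabilities (E/h, J/s): small seeds 1.49, forb seeds 0.6, husked seeds 0.417. Add prey in this order while the next type's profitability exceeds the intake rate on those already taken.
Rate on top 1: 0.1266. forb seeds: 0.6 > 0.1266 → include.
Rate on top 2: 0.235. husked seeds: 0.417 > 0.235 → include.
Optimal diet: small seeds, forb seeds, husked seeds — 3 of 3 types.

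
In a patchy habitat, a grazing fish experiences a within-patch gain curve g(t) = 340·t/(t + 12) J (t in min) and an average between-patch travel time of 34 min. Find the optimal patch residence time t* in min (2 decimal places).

By the marginal value theorem, leave when the instantaneous gain rate g'(t) equals the habitat-wide average g(t)/(T + t).
g'(t) = 340·12/(t + 12)². Setting 340·12/(t+12)² = 340t/[(t+12)(34+t)] gives 12(34+t) = t(t+12), so t² = 12×34 = 408.
t* = √408 = 20.2 min.

20.20 min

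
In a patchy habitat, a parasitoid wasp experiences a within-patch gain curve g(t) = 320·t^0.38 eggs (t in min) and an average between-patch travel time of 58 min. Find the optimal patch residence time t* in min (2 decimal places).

Maximise g(t)/(T+t): set derivative to zero → g'(t)(T+t) = g(t).
g'(t) = 0.38·320·t^-0.62. Setting 0.38·320·t^-0.62 = 320·t^0.38/(58+t) gives 0.38(58+t) = t, so 0.62·t = 0.38×58.
t* = 0.38×58/0.62 = 35.55 min.

35.55 min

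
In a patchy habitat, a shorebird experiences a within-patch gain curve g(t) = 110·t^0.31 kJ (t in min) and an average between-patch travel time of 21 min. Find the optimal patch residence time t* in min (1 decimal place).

9.4 min

Maximise g(t)/(T+t): set derivative to zero → g'(t)(T+t) = g(t).
g'(t) = 0.31·110·t^-0.69. Setting 0.31·110·t^-0.69 = 110·t^0.31/(21+t) gives 0.31(21+t) = t, so 0.69·t = 0.31×21.
t* = 0.31×21/0.69 = 9.435 min.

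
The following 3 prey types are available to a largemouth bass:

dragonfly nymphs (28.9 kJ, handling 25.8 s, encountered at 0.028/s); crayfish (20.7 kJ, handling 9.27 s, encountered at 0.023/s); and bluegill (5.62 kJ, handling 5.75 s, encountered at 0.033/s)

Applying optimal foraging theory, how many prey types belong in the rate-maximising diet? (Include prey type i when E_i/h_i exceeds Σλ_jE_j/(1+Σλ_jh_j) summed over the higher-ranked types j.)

Rank by E/h (kJ/s): crayfish 2.23, dragonfly nymphs 1.12, bluegill 0.977. Include each in turn until the next type's E/h falls below the running intake rate.
Rate on top 1: 0.3924. dragonfly nymphs: 1.12 > 0.3924 → include.
Rate on top 2: 0.664. bluegill: 0.977 > 0.664 → include.
Optimal diet: crayfish, dragonfly nymphs, bluegill — 3 of 3 types.

3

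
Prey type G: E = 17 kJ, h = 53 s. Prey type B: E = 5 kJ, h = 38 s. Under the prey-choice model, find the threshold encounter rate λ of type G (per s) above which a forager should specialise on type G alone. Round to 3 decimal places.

0.013 per s

Drop type B once their profitability E₂/h₂ falls below the rate achievable on type G alone: E₂/h₂ = λE₁/(1 + λh₁).
Solve for λ: λE₁h₂ = E₂(1 + λh₁) → λ(E₁h₂ − E₂h₁) = E₂ → λ = E₂/(E₁h₂ − E₂h₁).
λ = 5/(17×38 − 5×53) = 5/381 = 0.01312 per s.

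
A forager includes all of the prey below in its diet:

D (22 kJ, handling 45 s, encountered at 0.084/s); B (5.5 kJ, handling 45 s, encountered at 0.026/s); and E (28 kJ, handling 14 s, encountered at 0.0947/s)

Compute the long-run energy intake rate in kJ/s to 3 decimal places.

0.638 kJ/s

Energy encountered per unit search time: 0.084×22 + 0.026×5.5 + 0.0947×28 = 4.643 kJ/s.
Handling time per unit search time: 0.084×45 + 0.026×45 + 0.0947×14 = 6.276.
Rate = 4.643/(1 + 6.276) = 0.6381 kJ/s.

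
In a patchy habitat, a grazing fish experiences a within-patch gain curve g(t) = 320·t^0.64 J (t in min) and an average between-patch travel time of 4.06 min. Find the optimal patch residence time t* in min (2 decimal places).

By the marginal value theorem, leave when the instantaneous gain rate g'(t) equals the habitat-wide average g(t)/(T + t).
g'(t) = 0.64·320·t^-0.36. Setting 0.64·320·t^-0.36 = 320·t^0.64/(4.06+t) gives 0.64(4.06+t) = t, so 0.36·t = 0.64×4.06.
t* = 0.64×4.06/0.36 = 7.218 min.

7.22 min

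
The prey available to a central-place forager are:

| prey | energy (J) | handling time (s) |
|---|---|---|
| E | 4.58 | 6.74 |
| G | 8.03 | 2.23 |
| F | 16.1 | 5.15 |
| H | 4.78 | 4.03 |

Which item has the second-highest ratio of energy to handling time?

In descending order of E/h:
G: 8.03/2.23 = 3.6 J/s
F: 16.1/5.15 = 3.13 J/s
H: 4.78/4.03 = 1.19 J/s
E: 4.58/6.74 = 0.68 J/s

F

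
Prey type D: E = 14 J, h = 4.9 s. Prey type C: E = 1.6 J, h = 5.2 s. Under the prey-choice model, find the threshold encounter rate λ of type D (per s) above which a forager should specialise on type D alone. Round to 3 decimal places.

At the threshold, the rate on type D alone equals the profitability of type C: λ·14/(1 + λ·4.9) = 1.6/5.2 = 0.3077.
Rearranging, λ(14 − 0.3077×4.9) = 0.3077, so λ = 0.3077/12.49 = 0.02463 per s.

0.025 per s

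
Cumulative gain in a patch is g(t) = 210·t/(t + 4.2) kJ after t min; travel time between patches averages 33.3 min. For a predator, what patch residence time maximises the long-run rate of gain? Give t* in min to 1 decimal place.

11.8 min

Maximise g(t)/(T+t): set derivative to zero → g'(t)(T+t) = g(t).
g'(t) = 210·4.2/(t + 4.2)². Setting 210·4.2/(t+4.2)² = 210t/[(t+4.2)(33.3+t)] gives 4.2(33.3+t) = t(t+4.2), so t² = 4.2×33.3 = 139.9.
t* = √139.9 = 11.83 min.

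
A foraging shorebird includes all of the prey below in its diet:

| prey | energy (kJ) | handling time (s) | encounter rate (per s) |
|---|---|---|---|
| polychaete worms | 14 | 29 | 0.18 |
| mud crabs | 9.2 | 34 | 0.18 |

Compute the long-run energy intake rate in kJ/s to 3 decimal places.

0.338 kJ/s

R = Σλ_iE_i / (1 + Σλ_ih_i)
Numerator: 0.18×14 + 0.18×9.2 = 4.176
Denominator: 1 + 0.18×29 + 0.18×34 = 12.34
R = 4.176/12.34 = 0.3384 kJ/s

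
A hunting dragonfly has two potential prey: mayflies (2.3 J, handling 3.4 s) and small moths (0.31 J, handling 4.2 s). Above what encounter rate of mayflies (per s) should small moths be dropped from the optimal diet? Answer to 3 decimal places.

0.036 per s

At the threshold, the rate on mayflies alone equals the profitability of small moths: λ·2.3/(1 + λ·3.4) = 0.31/4.2 = 0.07381.
Rearranging, λ(2.3 − 0.07381×3.4) = 0.07381, so λ = 0.07381/2.049 = 0.03602 per s.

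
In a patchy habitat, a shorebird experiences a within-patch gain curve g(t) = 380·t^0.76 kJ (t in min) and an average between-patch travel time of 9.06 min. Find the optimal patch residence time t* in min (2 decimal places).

Maximise g(t)/(T+t): set derivative to zero → g'(t)(T+t) = g(t).
g'(t) = 0.76·380·t^-0.24. Setting 0.76·380·t^-0.24 = 380·t^0.76/(9.06+t) gives 0.76(9.06+t) = t, so 0.24·t = 0.76×9.06.
t* = 0.76×9.06/0.24 = 28.69 min.

28.69 min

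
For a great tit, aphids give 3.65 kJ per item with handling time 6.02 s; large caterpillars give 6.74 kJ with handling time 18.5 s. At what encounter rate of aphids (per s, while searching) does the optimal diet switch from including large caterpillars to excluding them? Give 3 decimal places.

0.250 per s

At the threshold, the rate on aphids alone equals the profitability of large caterpillars: λ·3.65/(1 + λ·6.02) = 6.74/18.5 = 0.3643.
Rearranging, λ(3.65 − 0.3643×6.02) = 0.3643, so λ = 0.3643/1.457 = 0.2501 per s.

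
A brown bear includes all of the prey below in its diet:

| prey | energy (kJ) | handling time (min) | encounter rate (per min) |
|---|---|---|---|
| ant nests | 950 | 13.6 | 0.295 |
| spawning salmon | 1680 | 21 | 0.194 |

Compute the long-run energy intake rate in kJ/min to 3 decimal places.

66.715 kJ/min

R = Σλ_iE_i / (1 + Σλ_ih_i)
Numerator: 0.295×950 + 0.194×1680 = 606.2
Denominator: 1 + 0.295×13.6 + 0.194×21 = 9.086
R = 606.2/9.086 = 66.71 kJ/min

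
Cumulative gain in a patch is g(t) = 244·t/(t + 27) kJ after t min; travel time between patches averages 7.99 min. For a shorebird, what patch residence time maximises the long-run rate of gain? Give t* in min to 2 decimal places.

14.69 min

By the marginal value theorem, leave when the instantaneous gain rate g'(t) equals the habitat-wide average g(t)/(T + t).
g'(t) = 244·27/(t + 27)². Setting 244·27/(t+27)² = 244t/[(t+27)(7.99+t)] gives 27(7.99+t) = t(t+27), so t² = 27×7.99 = 215.7.
t* = √215.7 = 14.69 min.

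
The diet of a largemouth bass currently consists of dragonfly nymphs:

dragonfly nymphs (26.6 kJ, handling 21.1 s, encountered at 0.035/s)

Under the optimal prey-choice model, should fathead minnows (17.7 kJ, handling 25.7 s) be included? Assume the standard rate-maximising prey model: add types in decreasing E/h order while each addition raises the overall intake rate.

Yes

Intake rate on the current diet: R = (0.035×26.6) / (1 + 0.035×21.1) = 0.931/1.739 = 0.5355 kJ/s.
fathead minnows: E/h = 17.7/25.7 = 0.6887 kJ/s.
0.6887 > 0.5355, so adding fathead minnows raises the average — include it.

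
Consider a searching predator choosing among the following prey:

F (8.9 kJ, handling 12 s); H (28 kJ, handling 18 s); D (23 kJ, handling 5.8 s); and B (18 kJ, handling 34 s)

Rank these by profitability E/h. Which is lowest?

Profitability E/h (kJ/s): F = 8.9/12 = 0.742, H = 28/18 = 1.56, D = 23/5.8 = 3.97, B = 18/34 = 0.529.
Ranked: D > H > F > B.

B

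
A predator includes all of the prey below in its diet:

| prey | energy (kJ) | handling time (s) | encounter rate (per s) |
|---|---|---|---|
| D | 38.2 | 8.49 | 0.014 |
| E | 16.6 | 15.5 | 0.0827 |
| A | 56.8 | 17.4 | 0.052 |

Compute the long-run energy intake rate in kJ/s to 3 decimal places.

R = (0.014×38.2 + 0.0827×16.6 + 0.052×56.8) / (1 + 0.014×8.49 + 0.0827×15.5 + 0.052×17.4) = 4.861/3.306 = 1.471 kJ/s.

1.471 kJ/s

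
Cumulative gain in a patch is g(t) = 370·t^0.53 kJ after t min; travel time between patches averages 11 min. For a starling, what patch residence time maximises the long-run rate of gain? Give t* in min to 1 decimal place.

12.4 min

By the marginal value theorem, leave when the instantaneous gain rate g'(t) equals the habitat-wide average g(t)/(T + t).
g'(t) = 0.53·370·t^-0.47. Setting 0.53·370·t^-0.47 = 370·t^0.53/(11+t) gives 0.53(11+t) = t, so 0.47·t = 0.53×11.
t* = 0.53×11/0.47 = 12.4 min.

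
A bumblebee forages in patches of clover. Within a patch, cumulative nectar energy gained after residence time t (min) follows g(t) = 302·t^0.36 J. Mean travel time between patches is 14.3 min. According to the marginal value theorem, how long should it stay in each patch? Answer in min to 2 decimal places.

Optimal t* satisfies g'(t*) = g(t*)/(T + t*).
g'(t) = 0.36·302·t^-0.64. Setting 0.36·302·t^-0.64 = 302·t^0.36/(14.3+t) gives 0.36(14.3+t) = t, so 0.64·t = 0.36×14.3.
t* = 0.36×14.3/0.64 = 8.044 min.

8.04 min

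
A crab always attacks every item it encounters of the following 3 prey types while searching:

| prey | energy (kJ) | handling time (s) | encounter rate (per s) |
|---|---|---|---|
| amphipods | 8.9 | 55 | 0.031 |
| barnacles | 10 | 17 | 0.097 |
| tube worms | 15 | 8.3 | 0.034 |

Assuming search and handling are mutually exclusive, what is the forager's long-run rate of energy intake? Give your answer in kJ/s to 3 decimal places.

0.379 kJ/s

R = (0.031×8.9 + 0.097×10 + 0.034×15) / (1 + 0.031×55 + 0.097×17 + 0.034×8.3) = 1.756/4.636 = 0.3787 kJ/s.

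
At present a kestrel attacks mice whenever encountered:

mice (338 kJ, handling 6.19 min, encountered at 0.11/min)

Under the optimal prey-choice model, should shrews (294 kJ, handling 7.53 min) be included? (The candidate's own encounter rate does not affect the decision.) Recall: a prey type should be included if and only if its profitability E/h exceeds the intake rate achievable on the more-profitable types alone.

Current rate: (0.11×338)/(1 + 0.11×6.19) = 22.12 kJ/min.
shrews: E/h = 294/7.53 = 39.04 kJ/min.
Since 39.04 > R, including shrews increases the long-run rate.

Yes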